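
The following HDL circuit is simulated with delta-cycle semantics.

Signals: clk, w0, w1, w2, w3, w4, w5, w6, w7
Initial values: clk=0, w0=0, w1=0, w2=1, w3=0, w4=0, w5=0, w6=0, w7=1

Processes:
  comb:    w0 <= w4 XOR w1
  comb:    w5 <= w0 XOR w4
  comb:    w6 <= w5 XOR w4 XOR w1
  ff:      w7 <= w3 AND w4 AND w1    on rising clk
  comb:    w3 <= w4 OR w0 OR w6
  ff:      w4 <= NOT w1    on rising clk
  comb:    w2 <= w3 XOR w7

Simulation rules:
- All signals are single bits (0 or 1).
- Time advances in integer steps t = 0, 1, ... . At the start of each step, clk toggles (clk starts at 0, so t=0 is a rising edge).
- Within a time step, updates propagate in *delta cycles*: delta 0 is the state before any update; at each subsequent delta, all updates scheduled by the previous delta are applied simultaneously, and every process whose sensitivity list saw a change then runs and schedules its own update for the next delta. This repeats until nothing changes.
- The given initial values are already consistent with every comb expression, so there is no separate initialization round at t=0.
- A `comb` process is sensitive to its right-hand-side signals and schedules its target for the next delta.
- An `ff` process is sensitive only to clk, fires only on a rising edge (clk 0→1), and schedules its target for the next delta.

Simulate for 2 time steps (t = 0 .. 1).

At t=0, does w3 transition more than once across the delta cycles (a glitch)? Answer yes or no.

no

t0.Δ0 w6=0 w4=0 w5=0 w1=0 w7=1 clk=0 w3=0 w0=0 w2=1
t0.Δ1 w6=0 w4=0 w5=0 w1=0 w7=1 clk=1 w3=0 w0=0 w2=1
t0.Δ2 w6=0 w4=1 w5=0 w1=0 w7=0 clk=1 w3=0 w0=0 w2=1
t0.Δ3 w6=1 w4=1 w5=1 w1=0 w7=0 clk=1 w3=1 w0=1 w2=0
t0.Δ4 w6=0 w4=1 w5=0 w1=0 w7=0 clk=1 w3=1 w0=1 w2=1
t0.Δ5 w6=1 w4=1 w5=0 w1=0 w7=0 clk=1 w3=1 w0=1 w2=1
t1.Δ0 w6=1 w4=1 w5=0 w1=0 w7=0 clk=1 w3=1 w0=1 w2=1
t1.Δ1 w6=1 w4=1 w5=0 w1=0 w7=0 clk=0 w3=1 w0=1 w2=1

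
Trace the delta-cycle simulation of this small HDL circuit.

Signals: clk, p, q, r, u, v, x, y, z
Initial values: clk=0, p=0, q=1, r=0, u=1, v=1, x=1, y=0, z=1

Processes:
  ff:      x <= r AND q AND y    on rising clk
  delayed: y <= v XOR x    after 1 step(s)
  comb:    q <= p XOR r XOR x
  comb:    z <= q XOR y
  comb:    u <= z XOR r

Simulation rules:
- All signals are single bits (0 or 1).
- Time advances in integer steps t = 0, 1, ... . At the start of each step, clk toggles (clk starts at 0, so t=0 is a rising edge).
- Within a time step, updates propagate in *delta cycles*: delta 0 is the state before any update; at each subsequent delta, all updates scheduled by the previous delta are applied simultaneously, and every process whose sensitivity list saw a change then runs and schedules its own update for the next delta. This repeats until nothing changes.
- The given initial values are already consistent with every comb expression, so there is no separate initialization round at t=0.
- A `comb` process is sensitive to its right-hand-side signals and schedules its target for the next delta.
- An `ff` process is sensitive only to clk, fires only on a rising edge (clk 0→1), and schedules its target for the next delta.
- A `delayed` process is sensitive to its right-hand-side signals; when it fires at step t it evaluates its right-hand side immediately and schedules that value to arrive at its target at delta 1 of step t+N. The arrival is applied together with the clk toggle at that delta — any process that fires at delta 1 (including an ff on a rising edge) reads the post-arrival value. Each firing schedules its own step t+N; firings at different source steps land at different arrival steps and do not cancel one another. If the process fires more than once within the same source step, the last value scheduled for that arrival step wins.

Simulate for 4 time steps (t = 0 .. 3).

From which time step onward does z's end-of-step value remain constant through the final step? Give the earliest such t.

1

t=0 Δ0: p=0 u=1 y=0 z=1 r=0 q=1 x=1 clk=0 v=1
  Δ1: clk:0→1
  Δ2: x:1→0
  Δ3: q:1→0
  Δ4: z:1→0
  Δ5: u:1→0
  (5Δ to stable)
t=1 Δ0: p=0 u=0 y=0 z=0 r=0 q=0 x=0 clk=1 v=1
  Δ1: y:0→1, clk:1→0
  Δ2: z:0→1
  Δ3: u:0→1
  (3Δ to stable)
t=2 Δ0: p=0 u=1 y=1 z=1 r=0 q=0 x=0 clk=0 v=1
  Δ1: clk:0→1
  (1Δ to stable)
t=3 Δ0: p=0 u=1 y=1 z=1 r=0 q=0 x=0 clk=1 v=1
  Δ1: clk:1→0
  (1Δ to stable)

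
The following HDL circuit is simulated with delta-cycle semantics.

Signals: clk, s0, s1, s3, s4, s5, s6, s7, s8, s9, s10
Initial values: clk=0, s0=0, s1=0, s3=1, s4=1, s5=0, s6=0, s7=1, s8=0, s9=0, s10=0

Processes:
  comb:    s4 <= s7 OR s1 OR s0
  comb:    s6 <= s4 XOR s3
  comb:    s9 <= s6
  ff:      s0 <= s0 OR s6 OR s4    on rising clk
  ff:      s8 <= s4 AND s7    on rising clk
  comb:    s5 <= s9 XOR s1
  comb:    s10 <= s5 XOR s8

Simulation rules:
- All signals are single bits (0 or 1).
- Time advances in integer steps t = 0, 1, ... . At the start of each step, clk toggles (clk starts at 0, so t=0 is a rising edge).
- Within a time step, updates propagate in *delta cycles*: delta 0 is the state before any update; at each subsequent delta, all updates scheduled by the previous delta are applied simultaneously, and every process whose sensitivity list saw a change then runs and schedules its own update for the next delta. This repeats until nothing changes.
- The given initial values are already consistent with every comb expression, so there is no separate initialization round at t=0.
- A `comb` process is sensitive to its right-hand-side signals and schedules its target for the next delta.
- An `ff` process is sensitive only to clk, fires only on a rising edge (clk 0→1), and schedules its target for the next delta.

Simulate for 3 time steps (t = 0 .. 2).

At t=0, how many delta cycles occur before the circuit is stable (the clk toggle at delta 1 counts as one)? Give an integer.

3

[bits: s6,s3,s4,s7,s1,s10,s5,s9,s8,s0,clk]
t=0: Δ0=01110000000 Δ1=01110000001 Δ2=01110000111 Δ3=01110100111 | 3Δ
t=1: Δ0=01110100111 Δ1=01110100110 | 1Δ
t=2: Δ0=01110100110 Δ1=01110100111 | 1Δ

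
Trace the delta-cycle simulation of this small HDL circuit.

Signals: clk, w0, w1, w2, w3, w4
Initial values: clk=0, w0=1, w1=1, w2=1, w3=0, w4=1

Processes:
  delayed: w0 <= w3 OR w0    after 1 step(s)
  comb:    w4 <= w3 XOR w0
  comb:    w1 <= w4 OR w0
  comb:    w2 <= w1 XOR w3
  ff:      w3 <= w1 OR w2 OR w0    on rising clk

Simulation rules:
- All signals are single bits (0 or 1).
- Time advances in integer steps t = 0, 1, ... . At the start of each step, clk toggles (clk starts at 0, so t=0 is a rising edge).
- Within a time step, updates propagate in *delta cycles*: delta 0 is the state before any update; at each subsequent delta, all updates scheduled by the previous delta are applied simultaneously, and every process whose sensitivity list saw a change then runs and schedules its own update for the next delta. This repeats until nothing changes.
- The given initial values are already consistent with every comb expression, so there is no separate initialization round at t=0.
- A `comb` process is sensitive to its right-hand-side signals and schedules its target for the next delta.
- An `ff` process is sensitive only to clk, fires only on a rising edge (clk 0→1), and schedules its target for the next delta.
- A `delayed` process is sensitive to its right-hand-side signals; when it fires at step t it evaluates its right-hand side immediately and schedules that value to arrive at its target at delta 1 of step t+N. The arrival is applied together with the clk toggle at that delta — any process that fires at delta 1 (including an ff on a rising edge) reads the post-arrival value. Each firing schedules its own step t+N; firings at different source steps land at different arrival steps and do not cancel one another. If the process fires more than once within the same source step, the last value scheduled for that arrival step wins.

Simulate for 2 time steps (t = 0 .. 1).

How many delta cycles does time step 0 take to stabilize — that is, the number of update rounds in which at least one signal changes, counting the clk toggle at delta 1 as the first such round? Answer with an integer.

3

t=0 Δ0: clk=0 w4=1 w0=1 w3=0 w2=1 w1=1
  Δ1: clk:0→1
  Δ2: w3:0→1
  Δ3: w4:1→0, w2:1→0
  (3Δ to stable)
t=1 Δ0: clk=1 w4=0 w0=1 w3=1 w2=0 w1=1
  Δ1: clk:1→0
  (1Δ to stable)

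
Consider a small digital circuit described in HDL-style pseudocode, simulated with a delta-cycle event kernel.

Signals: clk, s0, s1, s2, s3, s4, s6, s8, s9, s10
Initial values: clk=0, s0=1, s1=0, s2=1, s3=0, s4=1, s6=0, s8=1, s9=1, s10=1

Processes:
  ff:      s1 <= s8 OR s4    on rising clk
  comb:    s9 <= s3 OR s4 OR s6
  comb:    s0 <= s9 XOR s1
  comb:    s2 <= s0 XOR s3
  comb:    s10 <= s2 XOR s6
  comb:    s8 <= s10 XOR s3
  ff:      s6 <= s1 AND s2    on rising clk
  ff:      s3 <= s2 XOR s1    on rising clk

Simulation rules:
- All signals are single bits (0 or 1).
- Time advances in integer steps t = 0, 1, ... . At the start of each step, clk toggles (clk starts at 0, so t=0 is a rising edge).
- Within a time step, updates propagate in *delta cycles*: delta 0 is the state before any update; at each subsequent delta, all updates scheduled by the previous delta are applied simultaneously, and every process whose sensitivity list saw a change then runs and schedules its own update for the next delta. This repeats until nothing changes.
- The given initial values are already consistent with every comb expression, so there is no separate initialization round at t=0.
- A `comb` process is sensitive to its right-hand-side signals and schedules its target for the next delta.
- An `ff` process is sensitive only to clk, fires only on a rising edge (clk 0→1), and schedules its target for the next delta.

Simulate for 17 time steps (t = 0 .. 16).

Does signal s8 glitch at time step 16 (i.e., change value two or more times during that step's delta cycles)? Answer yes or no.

yes

t=0 Δ0: s1=0 clk=0 s10=1 s6=0 s3=0 s8=1 s0=1 s9=1 s2=1 s4=1
  Δ1: clk:0→1
  Δ2: s1:0→1, s3:0→1
  Δ3: s8:1→0, s0:1→0, s2:1→0
  Δ4: s10:1→0, s2:0→1
  Δ5: s10:0→1, s8:0→1
  Δ6: s8:1→0
  (6Δ to stable)
t=1 Δ0: s1=1 clk=1 s10=1 s6=0 s3=1 s8=0 s0=0 s9=1 s2=1 s4=1
  Δ1: clk:1→0
  (1Δ to stable)
t=2 Δ0: s1=1 clk=0 s10=1 s6=0 s3=1 s8=0 s0=0 s9=1 s2=1 s4=1
  Δ1: clk:0→1
  Δ2: s6:0→1, s3:1→0
  Δ3: s10:1→0, s8:0→1, s2:1→0
  Δ4: s10:0→1, s8:1→0
  Δ5: s8:0→1
  (5Δ to stable)
t=3 Δ0: s1=1 clk=1 s10=1 s6=1 s3=0 s8=1 s0=0 s9=1 s2=0 s4=1
  Δ1: clk:1→0
  (1Δ to stable)
t=4 Δ0: s1=1 clk=0 s10=1 s6=1 s3=0 s8=1 s0=0 s9=1 s2=0 s4=1
  Δ1: clk:0→1
  Δ2: s6:1→0, s3:0→1
  Δ3: s10:1→0, s8:1→0, s2:0→1
  Δ4: s10:0→1, s8:0→1
  Δ5: s8:1→0
  (5Δ to stable)
t=5 Δ0: s1=1 clk=1 s10=1 s6=0 s3=1 s8=0 s0=0 s9=1 s2=1 s4=1
  Δ1: clk:1→0
  (1Δ to stable)
t=6 Δ0: s1=1 clk=0 s10=1 s6=0 s3=1 s8=0 s0=0 s9=1 s2=1 s4=1
  Δ1: clk:0→1
  Δ2: s6:0→1, s3:1→0
  Δ3: s10:1→0, s8:0→1, s2:1→0
  Δ4: s10:0→1, s8:1→0
  Δ5: s8:0→1
  (5Δ to stable)
t=7 Δ0: s1=1 clk=1 s10=1 s6=1 s3=0 s8=1 s0=0 s9=1 s2=0 s4=1
  Δ1: clk:1→0
  (1Δ to stable)
t=8 Δ0: s1=1 clk=0 s10=1 s6=1 s3=0 s8=1 s0=0 s9=1 s2=0 s4=1
  Δ1: clk:0→1
  Δ2: s6:1→0, s3:0→1
  Δ3: s10:1→0, s8:1→0, s2:0→1
  Δ4: s10:0→1, s8:0→1
  Δ5: s8:1→0
  (5Δ to stable)
t=9 Δ0: s1=1 clk=1 s10=1 s6=0 s3=1 s8=0 s0=0 s9=1 s2=1 s4=1
  Δ1: clk:1→0
  (1Δ to stable)
t=10 Δ0: s1=1 clk=0 s10=1 s6=0 s3=1 s8=0 s0=0 s9=1 s2=1 s4=1
  Δ1: clk:0→1
  Δ2: s6:0→1, s3:1→0
  Δ3: s10:1→0, s8:0→1, s2:1→0
  Δ4: s10:0→1, s8:1→0
  Δ5: s8:0→1
  (5Δ to stable)
t=11 Δ0: s1=1 clk=1 s10=1 s6=1 s3=0 s8=1 s0=0 s9=1 s2=0 s4=1
  Δ1: clk:1→0
  (1Δ to stable)
t=12 Δ0: s1=1 clk=0 s10=1 s6=1 s3=0 s8=1 s0=0 s9=1 s2=0 s4=1
  Δ1: clk:0→1
  Δ2: s6:1→0, s3:0→1
  Δ3: s10:1→0, s8:1→0, s2:0→1
  Δ4: s10:0→1, s8:0→1
  Δ5: s8:1→0
  (5Δ to stable)
t=13 Δ0: s1=1 clk=1 s10=1 s6=0 s3=1 s8=0 s0=0 s9=1 s2=1 s4=1
  Δ1: clk:1→0
  (1Δ to stable)
t=14 Δ0: s1=1 clk=0 s10=1 s6=0 s3=1 s8=0 s0=0 s9=1 s2=1 s4=1
  Δ1: clk:0→1
  Δ2: s6:0→1, s3:1→0
  Δ3: s10:1→0, s8:0→1, s2:1→0
  Δ4: s10:0→1, s8:1→0
  Δ5: s8:0→1
  (5Δ to stable)
t=15 Δ0: s1=1 clk=1 s10=1 s6=1 s3=0 s8=1 s0=0 s9=1 s2=0 s4=1
  Δ1: clk:1→0
  (1Δ to stable)
t=16 Δ0: s1=1 clk=0 s10=1 s6=1 s3=0 s8=1 s0=0 s9=1 s2=0 s4=1
  Δ1: clk:0→1
  Δ2: s6:1→0, s3:0→1
  Δ3: s10:1→0, s8:1→0, s2:0→1
  Δ4: s10:0→1, s8:0→1
  Δ5: s8:1→0
  (5Δ to stable)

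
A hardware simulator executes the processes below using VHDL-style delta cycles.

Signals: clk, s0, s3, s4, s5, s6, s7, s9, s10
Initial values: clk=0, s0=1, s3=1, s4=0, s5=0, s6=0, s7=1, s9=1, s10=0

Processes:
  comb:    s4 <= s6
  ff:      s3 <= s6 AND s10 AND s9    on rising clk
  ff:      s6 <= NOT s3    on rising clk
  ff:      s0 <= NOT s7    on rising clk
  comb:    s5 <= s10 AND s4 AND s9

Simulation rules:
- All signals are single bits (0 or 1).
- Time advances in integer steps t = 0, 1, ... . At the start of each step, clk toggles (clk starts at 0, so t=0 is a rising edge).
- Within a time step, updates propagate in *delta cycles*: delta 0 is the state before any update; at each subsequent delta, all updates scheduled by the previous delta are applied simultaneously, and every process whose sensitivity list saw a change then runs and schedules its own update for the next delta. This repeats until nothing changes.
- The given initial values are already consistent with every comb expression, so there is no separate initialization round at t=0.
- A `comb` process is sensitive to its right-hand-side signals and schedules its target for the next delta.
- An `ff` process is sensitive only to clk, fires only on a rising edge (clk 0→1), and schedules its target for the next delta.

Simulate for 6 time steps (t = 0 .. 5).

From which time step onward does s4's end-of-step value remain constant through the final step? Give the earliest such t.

t0.Δ0 s7=1 s10=0 s3=1 s4=0 s5=0 s0=1 clk=0 s9=1 s6=0
t0.Δ1 s7=1 s10=0 s3=1 s4=0 s5=0 s0=1 clk=1 s9=1 s6=0
t0.Δ2 s7=1 s10=0 s3=0 s4=0 s5=0 s0=0 clk=1 s9=1 s6=0
t1.Δ0 s7=1 s10=0 s3=0 s4=0 s5=0 s0=0 clk=1 s9=1 s6=0
t1.Δ1 s7=1 s10=0 s3=0 s4=0 s5=0 s0=0 clk=0 s9=1 s6=0
t2.Δ0 s7=1 s10=0 s3=0 s4=0 s5=0 s0=0 clk=0 s9=1 s6=0
t2.Δ1 s7=1 s10=0 s3=0 s4=0 s5=0 s0=0 clk=1 s9=1 s6=0
t2.Δ2 s7=1 s10=0 s3=0 s4=0 s5=0 s0=0 clk=1 s9=1 s6=1
t2.Δ3 s7=1 s10=0 s3=0 s4=1 s5=0 s0=0 clk=1 s9=1 s6=1
t3.Δ0 s7=1 s10=0 s3=0 s4=1 s5=0 s0=0 clk=1 s9=1 s6=1
t3.Δ1 s7=1 s10=0 s3=0 s4=1 s5=0 s0=0 clk=0 s9=1 s6=1
t4.Δ0 s7=1 s10=0 s3=0 s4=1 s5=0 s0=0 clk=0 s9=1 s6=1
t4.Δ1 s7=1 s10=0 s3=0 s4=1 s5=0 s0=0 clk=1 s9=1 s6=1
t5.Δ0 s7=1 s10=0 s3=0 s4=1 s5=0 s0=0 clk=1 s9=1 s6=1
t5.Δ1 s7=1 s10=0 s3=0 s4=1 s5=0 s0=0 clk=0 s9=1 s6=1

2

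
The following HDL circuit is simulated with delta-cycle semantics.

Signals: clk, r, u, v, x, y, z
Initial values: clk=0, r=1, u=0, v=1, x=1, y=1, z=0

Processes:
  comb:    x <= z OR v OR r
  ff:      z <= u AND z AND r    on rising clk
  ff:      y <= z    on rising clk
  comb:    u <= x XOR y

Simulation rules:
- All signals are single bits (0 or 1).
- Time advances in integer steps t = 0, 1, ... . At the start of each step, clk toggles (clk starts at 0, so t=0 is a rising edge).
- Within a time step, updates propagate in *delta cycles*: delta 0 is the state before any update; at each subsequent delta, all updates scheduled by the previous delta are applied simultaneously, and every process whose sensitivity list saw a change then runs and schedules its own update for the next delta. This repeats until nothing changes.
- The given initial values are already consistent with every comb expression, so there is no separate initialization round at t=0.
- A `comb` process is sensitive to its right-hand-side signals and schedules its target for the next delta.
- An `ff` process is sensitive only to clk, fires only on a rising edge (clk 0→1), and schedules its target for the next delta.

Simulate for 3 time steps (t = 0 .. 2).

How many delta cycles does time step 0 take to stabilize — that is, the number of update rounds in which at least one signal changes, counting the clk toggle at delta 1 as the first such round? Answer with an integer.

[bits: clk,u,r,z,y,v,x]
t=0: Δ0=0010111 Δ1=1010111 Δ2=1010011 Δ3=1110011 | 3Δ
t=1: Δ0=1110011 Δ1=0110011 | 1Δ
t=2: Δ0=0110011 Δ1=1110011 | 1Δ

3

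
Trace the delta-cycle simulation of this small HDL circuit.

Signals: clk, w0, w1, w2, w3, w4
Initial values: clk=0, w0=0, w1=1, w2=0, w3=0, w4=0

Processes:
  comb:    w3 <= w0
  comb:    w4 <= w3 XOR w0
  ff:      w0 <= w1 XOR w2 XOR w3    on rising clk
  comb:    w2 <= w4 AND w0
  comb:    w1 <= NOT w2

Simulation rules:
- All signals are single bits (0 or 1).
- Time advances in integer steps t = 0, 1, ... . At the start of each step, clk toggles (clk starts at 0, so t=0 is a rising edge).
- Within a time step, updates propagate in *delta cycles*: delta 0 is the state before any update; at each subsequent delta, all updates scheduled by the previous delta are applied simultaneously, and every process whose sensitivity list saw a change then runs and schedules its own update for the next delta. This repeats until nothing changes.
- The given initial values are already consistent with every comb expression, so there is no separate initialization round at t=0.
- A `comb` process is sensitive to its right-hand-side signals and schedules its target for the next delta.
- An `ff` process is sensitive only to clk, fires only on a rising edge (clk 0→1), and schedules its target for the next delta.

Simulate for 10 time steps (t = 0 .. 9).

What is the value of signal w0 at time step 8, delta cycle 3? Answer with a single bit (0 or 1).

1

[bits: w2,clk,w0,w3,w1,w4]
t=0: Δ0=000010 Δ1=010010 Δ2=011010 Δ3=011111 Δ4=111110 Δ5=011100 Δ6=011110 | 6Δ
t=1: Δ0=011110 Δ1=001110 | 1Δ
t=2: Δ0=001110 Δ1=011110 Δ2=010110 Δ3=010011 Δ4=010010 | 4Δ
t=3: Δ0=010010 Δ1=000010 | 1Δ
t=4: Δ0=000010 Δ1=010010 Δ2=011010 Δ3=011111 Δ4=111110 Δ5=011100 Δ6=011110 | 6Δ
t=5: Δ0=011110 Δ1=001110 | 1Δ
t=6: Δ0=001110 Δ1=011110 Δ2=010110 Δ3=010011 Δ4=010010 | 4Δ
t=7: Δ0=010010 Δ1=000010 | 1Δ
t=8: Δ0=000010 Δ1=010010 Δ2=011010 Δ3=011111 Δ4=111110 Δ5=011100 Δ6=011110 | 6Δ
t=9: Δ0=011110 Δ1=001110 | 1Δ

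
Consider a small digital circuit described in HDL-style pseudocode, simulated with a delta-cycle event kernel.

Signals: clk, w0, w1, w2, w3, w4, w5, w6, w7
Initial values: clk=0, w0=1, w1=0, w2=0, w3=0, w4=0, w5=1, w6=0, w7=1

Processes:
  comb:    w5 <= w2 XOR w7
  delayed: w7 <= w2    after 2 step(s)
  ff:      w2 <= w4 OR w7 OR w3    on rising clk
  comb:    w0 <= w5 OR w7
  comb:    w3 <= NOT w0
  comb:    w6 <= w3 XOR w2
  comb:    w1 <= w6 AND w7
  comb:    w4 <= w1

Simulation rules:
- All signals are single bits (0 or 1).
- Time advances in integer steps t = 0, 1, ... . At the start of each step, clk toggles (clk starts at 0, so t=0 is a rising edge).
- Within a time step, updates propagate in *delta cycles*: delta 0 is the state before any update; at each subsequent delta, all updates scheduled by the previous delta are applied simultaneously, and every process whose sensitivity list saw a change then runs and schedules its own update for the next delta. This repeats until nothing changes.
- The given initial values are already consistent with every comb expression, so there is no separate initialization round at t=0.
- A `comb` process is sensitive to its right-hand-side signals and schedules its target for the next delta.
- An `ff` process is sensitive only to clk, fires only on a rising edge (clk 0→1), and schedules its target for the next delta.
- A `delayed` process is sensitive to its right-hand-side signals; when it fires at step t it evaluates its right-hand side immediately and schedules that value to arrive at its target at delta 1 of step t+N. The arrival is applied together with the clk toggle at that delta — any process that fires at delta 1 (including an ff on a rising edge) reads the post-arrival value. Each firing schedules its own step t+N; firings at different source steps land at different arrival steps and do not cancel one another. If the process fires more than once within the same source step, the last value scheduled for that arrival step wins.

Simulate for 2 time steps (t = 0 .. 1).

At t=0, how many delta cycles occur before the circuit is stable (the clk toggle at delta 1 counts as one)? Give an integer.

5

[bits: clk,w7,w1,w0,w5,w2,w6,w4,w3]
t=0: Δ0=010110000 Δ1=110110000 Δ2=110111000 Δ3=110101100 Δ4=111101100 Δ5=111101110 | 5Δ
t=1: Δ0=111101110 Δ1=011101110 | 1Δ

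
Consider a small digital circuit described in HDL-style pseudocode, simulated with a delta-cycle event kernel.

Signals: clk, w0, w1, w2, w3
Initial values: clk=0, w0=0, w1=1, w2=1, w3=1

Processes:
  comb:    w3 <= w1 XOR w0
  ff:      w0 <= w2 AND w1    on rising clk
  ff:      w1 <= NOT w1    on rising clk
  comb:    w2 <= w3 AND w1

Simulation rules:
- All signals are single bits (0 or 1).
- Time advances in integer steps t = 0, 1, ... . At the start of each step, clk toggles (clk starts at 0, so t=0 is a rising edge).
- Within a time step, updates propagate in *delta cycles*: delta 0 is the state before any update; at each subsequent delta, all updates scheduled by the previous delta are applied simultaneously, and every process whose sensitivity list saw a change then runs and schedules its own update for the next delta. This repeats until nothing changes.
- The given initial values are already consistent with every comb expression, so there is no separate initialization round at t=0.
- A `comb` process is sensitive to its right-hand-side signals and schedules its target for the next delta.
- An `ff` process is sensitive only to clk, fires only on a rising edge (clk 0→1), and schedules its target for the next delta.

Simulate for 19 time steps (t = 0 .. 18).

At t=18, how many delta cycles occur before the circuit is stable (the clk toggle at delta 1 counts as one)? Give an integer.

t=0 Δ0: clk=0 w2=1 w0=0 w1=1 w3=1
  Δ1: clk:0→1
  Δ2: w0:0→1, w1:1→0
  Δ3: w2:1→0
  (3Δ to stable)
t=1 Δ0: clk=1 w2=0 w0=1 w1=0 w3=1
  Δ1: clk:1→0
  (1Δ to stable)
t=2 Δ0: clk=0 w2=0 w0=1 w1=0 w3=1
  Δ1: clk:0→1
  Δ2: w0:1→0, w1:0→1
  Δ3: w2:0→1
  (3Δ to stable)
t=3 Δ0: clk=1 w2=1 w0=0 w1=1 w3=1
  Δ1: clk:1→0
  (1Δ to stable)
t=4 Δ0: clk=0 w2=1 w0=0 w1=1 w3=1
  Δ1: clk:0→1
  Δ2: w0:0→1, w1:1→0
  Δ3: w2:1→0
  (3Δ to stable)
t=5 Δ0: clk=1 w2=0 w0=1 w1=0 w3=1
  Δ1: clk:1→0
  (1Δ to stable)
t=6 Δ0: clk=0 w2=0 w0=1 w1=0 w3=1
  Δ1: clk:0→1
  Δ2: w0:1→0, w1:0→1
  Δ3: w2:0→1
  (3Δ to stable)
t=7 Δ0: clk=1 w2=1 w0=0 w1=1 w3=1
  Δ1: clk:1→0
  (1Δ to stable)
t=8 Δ0: clk=0 w2=1 w0=0 w1=1 w3=1
  Δ1: clk:0→1
  Δ2: w0:0→1, w1:1→0
  Δ3: w2:1→0
  (3Δ to stable)
t=9 Δ0: clk=1 w2=0 w0=1 w1=0 w3=1
  Δ1: clk:1→0
  (1Δ to stable)
t=10 Δ0: clk=0 w2=0 w0=1 w1=0 w3=1
  Δ1: clk:0→1
  Δ2: w0:1→0, w1:0→1
  Δ3: w2:0→1
  (3Δ to stable)
t=11 Δ0: clk=1 w2=1 w0=0 w1=1 w3=1
  Δ1: clk:1→0
  (1Δ to stable)
t=12 Δ0: clk=0 w2=1 w0=0 w1=1 w3=1
  Δ1: clk:0→1
  Δ2: w0:0→1, w1:1→0
  Δ3: w2:1→0
  (3Δ to stable)
t=13 Δ0: clk=1 w2=0 w0=1 w1=0 w3=1
  Δ1: clk:1→0
  (1Δ to stable)
t=14 Δ0: clk=0 w2=0 w0=1 w1=0 w3=1
  Δ1: clk:0→1
  Δ2: w0:1→0, w1:0→1
  Δ3: w2:0→1
  (3Δ to stable)
t=15 Δ0: clk=1 w2=1 w0=0 w1=1 w3=1
  Δ1: clk:1→0
  (1Δ to stable)
t=16 Δ0: clk=0 w2=1 w0=0 w1=1 w3=1
  Δ1: clk:0→1
  Δ2: w0:0→1, w1:1→0
  Δ3: w2:1→0
  (3Δ to stable)
t=17 Δ0: clk=1 w2=0 w0=1 w1=0 w3=1
  Δ1: clk:1→0
  (1Δ to stable)
t=18 Δ0: clk=0 w2=0 w0=1 w1=0 w3=1
  Δ1: clk:0→1
  Δ2: w0:1→0, w1:0→1
  Δ3: w2:0→1
  (3Δ to stable)

3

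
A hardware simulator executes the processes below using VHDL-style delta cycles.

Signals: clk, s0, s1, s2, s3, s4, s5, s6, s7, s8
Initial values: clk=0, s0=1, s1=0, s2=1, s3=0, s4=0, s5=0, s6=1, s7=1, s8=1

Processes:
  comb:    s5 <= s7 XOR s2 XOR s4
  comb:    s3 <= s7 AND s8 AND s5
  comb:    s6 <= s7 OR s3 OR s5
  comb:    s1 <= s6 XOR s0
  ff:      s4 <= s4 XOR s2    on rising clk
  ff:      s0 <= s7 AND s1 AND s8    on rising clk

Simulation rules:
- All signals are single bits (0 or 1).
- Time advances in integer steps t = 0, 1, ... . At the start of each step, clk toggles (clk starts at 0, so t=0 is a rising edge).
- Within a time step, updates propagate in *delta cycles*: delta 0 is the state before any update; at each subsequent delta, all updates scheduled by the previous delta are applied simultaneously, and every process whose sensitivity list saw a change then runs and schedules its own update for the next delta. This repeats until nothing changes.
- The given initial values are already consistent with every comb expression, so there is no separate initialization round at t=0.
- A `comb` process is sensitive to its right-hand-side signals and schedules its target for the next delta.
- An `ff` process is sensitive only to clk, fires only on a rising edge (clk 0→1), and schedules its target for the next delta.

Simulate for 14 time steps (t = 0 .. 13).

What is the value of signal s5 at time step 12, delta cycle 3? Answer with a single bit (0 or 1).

1

t=0 Δ0: s1=0 clk=0 s5=0 s2=1 s6=1 s8=1 s0=1 s3=0 s7=1 s4=0
  Δ1: clk:0→1
  Δ2: s0:1→0, s4:0→1
  Δ3: s1:0→1, s5:0→1
  Δ4: s3:0→1
  (4Δ to stable)
t=1 Δ0: s1=1 clk=1 s5=1 s2=1 s6=1 s8=1 s0=0 s3=1 s7=1 s4=1
  Δ1: clk:1→0
  (1Δ to stable)
t=2 Δ0: s1=1 clk=0 s5=1 s2=1 s6=1 s8=1 s0=0 s3=1 s7=1 s4=1
  Δ1: clk:0→1
  Δ2: s0:0→1, s4:1→0
  Δ3: s1:1→0, s5:1→0
  Δ4: s3:1→0
  (4Δ to stable)
t=3 Δ0: s1=0 clk=1 s5=0 s2=1 s6=1 s8=1 s0=1 s3=0 s7=1 s4=0
  Δ1: clk:1→0
  (1Δ to stable)
t=4 Δ0: s1=0 clk=0 s5=0 s2=1 s6=1 s8=1 s0=1 s3=0 s7=1 s4=0
  Δ1: clk:0→1
  Δ2: s0:1→0, s4:0→1
  Δ3: s1:0→1, s5:0→1
  Δ4: s3:0→1
  (4Δ to stable)
t=5 Δ0: s1=1 clk=1 s5=1 s2=1 s6=1 s8=1 s0=0 s3=1 s7=1 s4=1
  Δ1: clk:1→0
  (1Δ to stable)
t=6 Δ0: s1=1 clk=0 s5=1 s2=1 s6=1 s8=1 s0=0 s3=1 s7=1 s4=1
  Δ1: clk:0→1
  Δ2: s0:0→1, s4:1→0
  Δ3: s1:1→0, s5:1→0
  Δ4: s3:1→0
  (4Δ to stable)
t=7 Δ0: s1=0 clk=1 s5=0 s2=1 s6=1 s8=1 s0=1 s3=0 s7=1 s4=0
  Δ1: clk:1→0
  (1Δ to stable)
t=8 Δ0: s1=0 clk=0 s5=0 s2=1 s6=1 s8=1 s0=1 s3=0 s7=1 s4=0
  Δ1: clk:0→1
  Δ2: s0:1→0, s4:0→1
  Δ3: s1:0→1, s5:0→1
  Δ4: s3:0→1
  (4Δ to stable)
t=9 Δ0: s1=1 clk=1 s5=1 s2=1 s6=1 s8=1 s0=0 s3=1 s7=1 s4=1
  Δ1: clk:1→0
  (1Δ to stable)
t=10 Δ0: s1=1 clk=0 s5=1 s2=1 s6=1 s8=1 s0=0 s3=1 s7=1 s4=1
  Δ1: clk:0→1
  Δ2: s0:0→1, s4:1→0
  Δ3: s1:1→0, s5:1→0
  Δ4: s3:1→0
  (4Δ to stable)
t=11 Δ0: s1=0 clk=1 s5=0 s2=1 s6=1 s8=1 s0=1 s3=0 s7=1 s4=0
  Δ1: clk:1→0
  (1Δ to stable)
t=12 Δ0: s1=0 clk=0 s5=0 s2=1 s6=1 s8=1 s0=1 s3=0 s7=1 s4=0
  Δ1: clk:0→1
  Δ2: s0:1→0, s4:0→1
  Δ3: s1:0→1, s5:0→1
  Δ4: s3:0→1
  (4Δ to stable)
t=13 Δ0: s1=1 clk=1 s5=1 s2=1 s6=1 s8=1 s0=0 s3=1 s7=1 s4=1
  Δ1: clk:1→0
  (1Δ to stable)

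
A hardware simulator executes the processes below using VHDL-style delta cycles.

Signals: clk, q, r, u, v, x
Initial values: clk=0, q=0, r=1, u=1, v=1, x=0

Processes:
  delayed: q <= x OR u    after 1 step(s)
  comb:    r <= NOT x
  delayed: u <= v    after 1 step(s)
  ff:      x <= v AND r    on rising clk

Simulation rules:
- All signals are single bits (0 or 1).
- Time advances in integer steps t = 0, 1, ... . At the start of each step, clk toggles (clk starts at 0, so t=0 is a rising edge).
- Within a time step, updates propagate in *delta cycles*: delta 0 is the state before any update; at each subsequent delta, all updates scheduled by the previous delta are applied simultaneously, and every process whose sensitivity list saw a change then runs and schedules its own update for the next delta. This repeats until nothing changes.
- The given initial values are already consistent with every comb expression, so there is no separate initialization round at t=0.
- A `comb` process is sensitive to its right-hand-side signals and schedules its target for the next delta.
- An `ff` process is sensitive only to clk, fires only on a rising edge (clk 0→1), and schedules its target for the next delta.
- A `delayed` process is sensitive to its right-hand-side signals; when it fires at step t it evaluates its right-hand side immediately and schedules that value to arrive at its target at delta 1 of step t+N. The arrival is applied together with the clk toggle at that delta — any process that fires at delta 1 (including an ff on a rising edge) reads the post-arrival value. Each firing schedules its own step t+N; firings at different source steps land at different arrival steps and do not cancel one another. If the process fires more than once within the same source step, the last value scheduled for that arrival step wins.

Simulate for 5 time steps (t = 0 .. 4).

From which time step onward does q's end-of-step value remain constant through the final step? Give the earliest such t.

t0.Δ0 r=1 clk=0 q=0 u=1 x=0 v=1
t0.Δ1 r=1 clk=1 q=0 u=1 x=0 v=1
t0.Δ2 r=1 clk=1 q=0 u=1 x=1 v=1
t0.Δ3 r=0 clk=1 q=0 u=1 x=1 v=1
t1.Δ0 r=0 clk=1 q=0 u=1 x=1 v=1
t1.Δ1 r=0 clk=0 q=1 u=1 x=1 v=1
t2.Δ0 r=0 clk=0 q=1 u=1 x=1 v=1
t2.Δ1 r=0 clk=1 q=1 u=1 x=1 v=1
t2.Δ2 r=0 clk=1 q=1 u=1 x=0 v=1
t2.Δ3 r=1 clk=1 q=1 u=1 x=0 v=1
t3.Δ0 r=1 clk=1 q=1 u=1 x=0 v=1
t3.Δ1 r=1 clk=0 q=1 u=1 x=0 v=1
t4.Δ0 r=1 clk=0 q=1 u=1 x=0 v=1
t4.Δ1 r=1 clk=1 q=1 u=1 x=0 v=1
t4.Δ2 r=1 clk=1 q=1 u=1 x=1 v=1
t4.Δ3 r=0 clk=1 q=1 u=1 x=1 v=1

1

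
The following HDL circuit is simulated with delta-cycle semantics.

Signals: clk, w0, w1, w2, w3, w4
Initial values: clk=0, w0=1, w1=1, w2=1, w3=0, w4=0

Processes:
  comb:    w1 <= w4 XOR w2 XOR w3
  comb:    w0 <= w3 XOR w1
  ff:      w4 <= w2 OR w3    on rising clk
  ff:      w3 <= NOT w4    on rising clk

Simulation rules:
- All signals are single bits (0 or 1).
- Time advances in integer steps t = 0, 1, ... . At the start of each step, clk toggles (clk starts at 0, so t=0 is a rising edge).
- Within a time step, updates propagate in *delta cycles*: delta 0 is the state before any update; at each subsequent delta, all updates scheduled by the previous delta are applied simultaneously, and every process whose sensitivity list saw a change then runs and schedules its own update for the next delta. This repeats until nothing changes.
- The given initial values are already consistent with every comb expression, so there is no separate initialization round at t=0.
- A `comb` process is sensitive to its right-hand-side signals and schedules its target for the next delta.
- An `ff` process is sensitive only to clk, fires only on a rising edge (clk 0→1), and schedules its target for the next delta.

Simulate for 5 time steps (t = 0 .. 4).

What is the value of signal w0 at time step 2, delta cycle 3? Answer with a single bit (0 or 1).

t0.Δ0 clk=0 w2=1 w1=1 w4=0 w0=1 w3=0
t0.Δ1 clk=1 w2=1 w1=1 w4=0 w0=1 w3=0
t0.Δ2 clk=1 w2=1 w1=1 w4=1 w0=1 w3=1
t0.Δ3 clk=1 w2=1 w1=1 w4=1 w0=0 w3=1
t1.Δ0 clk=1 w2=1 w1=1 w4=1 w0=0 w3=1
t1.Δ1 clk=0 w2=1 w1=1 w4=1 w0=0 w3=1
t2.Δ0 clk=0 w2=1 w1=1 w4=1 w0=0 w3=1
t2.Δ1 clk=1 w2=1 w1=1 w4=1 w0=0 w3=1
t2.Δ2 clk=1 w2=1 w1=1 w4=1 w0=0 w3=0
t2.Δ3 clk=1 w2=1 w1=0 w4=1 w0=1 w3=0
t2.Δ4 clk=1 w2=1 w1=0 w4=1 w0=0 w3=0
t3.Δ0 clk=1 w2=1 w1=0 w4=1 w0=0 w3=0
t3.Δ1 clk=0 w2=1 w1=0 w4=1 w0=0 w3=0
t4.Δ0 clk=0 w2=1 w1=0 w4=1 w0=0 w3=0
t4.Δ1 clk=1 w2=1 w1=0 w4=1 w0=0 w3=0

1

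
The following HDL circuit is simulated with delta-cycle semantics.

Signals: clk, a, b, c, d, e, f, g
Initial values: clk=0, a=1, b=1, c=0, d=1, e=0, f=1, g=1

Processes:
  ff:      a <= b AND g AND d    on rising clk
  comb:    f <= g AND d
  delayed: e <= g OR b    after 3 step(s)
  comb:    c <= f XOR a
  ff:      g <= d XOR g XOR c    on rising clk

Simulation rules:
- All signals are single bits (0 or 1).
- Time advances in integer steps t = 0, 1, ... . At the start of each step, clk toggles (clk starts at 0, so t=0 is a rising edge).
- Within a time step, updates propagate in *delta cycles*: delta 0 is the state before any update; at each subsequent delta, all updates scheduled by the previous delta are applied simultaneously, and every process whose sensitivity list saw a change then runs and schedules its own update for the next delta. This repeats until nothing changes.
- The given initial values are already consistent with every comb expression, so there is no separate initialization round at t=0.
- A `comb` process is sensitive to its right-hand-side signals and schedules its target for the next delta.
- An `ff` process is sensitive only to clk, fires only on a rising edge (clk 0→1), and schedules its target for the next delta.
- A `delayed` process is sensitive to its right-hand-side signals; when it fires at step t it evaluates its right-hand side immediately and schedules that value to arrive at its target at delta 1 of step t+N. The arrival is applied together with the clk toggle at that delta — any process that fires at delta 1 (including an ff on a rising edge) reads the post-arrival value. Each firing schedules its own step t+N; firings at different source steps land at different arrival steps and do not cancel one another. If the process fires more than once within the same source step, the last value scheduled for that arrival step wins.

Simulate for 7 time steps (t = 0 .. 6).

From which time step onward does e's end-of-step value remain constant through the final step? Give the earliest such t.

3

[bits: f,e,a,b,g,c,d,clk]
t=0: Δ0=10111010 Δ1=10111011 Δ2=10110011 Δ3=00110011 Δ4=00110111 | 4Δ
t=1: Δ0=00110111 Δ1=00110110 | 1Δ
t=2: Δ0=00110110 Δ1=00110111 Δ2=00010111 Δ3=00010011 | 3Δ
t=3: Δ0=00010011 Δ1=01010010 | 1Δ
t=4: Δ0=01010010 Δ1=01010011 Δ2=01011011 Δ3=11011011 Δ4=11011111 | 4Δ
t=5: Δ0=11011111 Δ1=11011110 | 1Δ
t=6: Δ0=11011110 Δ1=11011111 Δ2=11111111 Δ3=11111011 | 3Δ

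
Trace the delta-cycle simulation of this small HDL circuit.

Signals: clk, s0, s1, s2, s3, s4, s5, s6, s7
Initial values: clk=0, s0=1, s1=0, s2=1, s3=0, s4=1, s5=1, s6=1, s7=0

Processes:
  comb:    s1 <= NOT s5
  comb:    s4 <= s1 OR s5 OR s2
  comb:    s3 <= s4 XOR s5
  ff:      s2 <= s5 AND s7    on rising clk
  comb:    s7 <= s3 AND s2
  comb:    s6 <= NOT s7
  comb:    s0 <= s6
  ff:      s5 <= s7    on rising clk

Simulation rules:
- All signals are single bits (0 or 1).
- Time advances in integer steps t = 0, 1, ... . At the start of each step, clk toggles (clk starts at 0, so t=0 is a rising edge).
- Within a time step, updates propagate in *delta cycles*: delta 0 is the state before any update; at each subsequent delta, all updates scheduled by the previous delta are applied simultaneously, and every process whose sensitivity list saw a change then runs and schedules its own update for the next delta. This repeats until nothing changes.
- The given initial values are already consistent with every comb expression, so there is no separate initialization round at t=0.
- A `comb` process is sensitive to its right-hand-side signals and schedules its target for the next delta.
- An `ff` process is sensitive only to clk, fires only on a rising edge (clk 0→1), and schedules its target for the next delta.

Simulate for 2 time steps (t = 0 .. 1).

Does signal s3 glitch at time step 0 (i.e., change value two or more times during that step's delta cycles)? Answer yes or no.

yes

t0.Δ0 s0=1 s2=1 clk=0 s4=1 s1=0 s7=0 s3=0 s5=1 s6=1
t0.Δ1 s0=1 s2=1 clk=1 s4=1 s1=0 s7=0 s3=0 s5=1 s6=1
t0.Δ2 s0=1 s2=0 clk=1 s4=1 s1=0 s7=0 s3=0 s5=0 s6=1
t0.Δ3 s0=1 s2=0 clk=1 s4=0 s1=1 s7=0 s3=1 s5=0 s6=1
t0.Δ4 s0=1 s2=0 clk=1 s4=1 s1=1 s7=0 s3=0 s5=0 s6=1
t0.Δ5 s0=1 s2=0 clk=1 s4=1 s1=1 s7=0 s3=1 s5=0 s6=1
t1.Δ0 s0=1 s2=0 clk=1 s4=1 s1=1 s7=0 s3=1 s5=0 s6=1
t1.Δ1 s0=1 s2=0 clk=0 s4=1 s1=1 s7=0 s3=1 s5=0 s6=1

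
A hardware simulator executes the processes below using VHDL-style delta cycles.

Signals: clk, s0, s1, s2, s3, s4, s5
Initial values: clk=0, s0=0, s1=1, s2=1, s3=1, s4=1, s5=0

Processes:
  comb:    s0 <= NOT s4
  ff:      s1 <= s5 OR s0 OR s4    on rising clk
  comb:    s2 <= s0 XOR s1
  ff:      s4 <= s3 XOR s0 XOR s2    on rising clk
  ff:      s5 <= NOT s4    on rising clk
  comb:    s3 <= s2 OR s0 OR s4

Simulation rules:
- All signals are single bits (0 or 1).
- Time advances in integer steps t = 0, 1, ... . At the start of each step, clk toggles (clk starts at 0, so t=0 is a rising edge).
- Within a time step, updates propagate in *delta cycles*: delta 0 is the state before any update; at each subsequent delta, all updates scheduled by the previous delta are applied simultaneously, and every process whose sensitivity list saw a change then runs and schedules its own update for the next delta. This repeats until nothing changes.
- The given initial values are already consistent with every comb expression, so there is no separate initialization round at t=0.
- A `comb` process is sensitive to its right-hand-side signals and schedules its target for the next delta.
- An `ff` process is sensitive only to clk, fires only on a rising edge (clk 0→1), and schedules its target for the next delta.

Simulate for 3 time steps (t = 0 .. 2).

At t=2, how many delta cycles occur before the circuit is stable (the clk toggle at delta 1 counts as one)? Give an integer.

2

t0.Δ0 s1=1 s0=0 s5=0 clk=0 s4=1 s3=1 s2=1
t0.Δ1 s1=1 s0=0 s5=0 clk=1 s4=1 s3=1 s2=1
t0.Δ2 s1=1 s0=0 s5=0 clk=1 s4=0 s3=1 s2=1
t0.Δ3 s1=1 s0=1 s5=0 clk=1 s4=0 s3=1 s2=1
t0.Δ4 s1=1 s0=1 s5=0 clk=1 s4=0 s3=1 s2=0
t1.Δ0 s1=1 s0=1 s5=0 clk=1 s4=0 s3=1 s2=0
t1.Δ1 s1=1 s0=1 s5=0 clk=0 s4=0 s3=1 s2=0
t2.Δ0 s1=1 s0=1 s5=0 clk=0 s4=0 s3=1 s2=0
t2.Δ1 s1=1 s0=1 s5=0 clk=1 s4=0 s3=1 s2=0
t2.Δ2 s1=1 s0=1 s5=1 clk=1 s4=0 s3=1 s2=0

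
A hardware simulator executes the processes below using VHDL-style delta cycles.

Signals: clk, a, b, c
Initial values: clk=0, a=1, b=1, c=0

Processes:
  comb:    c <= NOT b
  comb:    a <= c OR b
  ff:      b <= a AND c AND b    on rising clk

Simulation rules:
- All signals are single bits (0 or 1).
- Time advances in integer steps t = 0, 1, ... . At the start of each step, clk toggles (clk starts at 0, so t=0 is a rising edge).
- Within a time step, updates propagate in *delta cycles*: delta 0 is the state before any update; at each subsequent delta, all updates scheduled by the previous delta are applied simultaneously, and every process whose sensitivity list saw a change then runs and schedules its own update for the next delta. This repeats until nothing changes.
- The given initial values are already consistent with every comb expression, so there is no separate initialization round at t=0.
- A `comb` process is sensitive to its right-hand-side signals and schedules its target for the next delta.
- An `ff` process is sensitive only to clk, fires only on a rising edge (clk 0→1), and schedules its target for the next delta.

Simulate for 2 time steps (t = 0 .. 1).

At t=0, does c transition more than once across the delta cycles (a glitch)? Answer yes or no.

t0.Δ0 clk=0 b=1 a=1 c=0
t0.Δ1 clk=1 b=1 a=1 c=0
t0.Δ2 clk=1 b=0 a=1 c=0
t0.Δ3 clk=1 b=0 a=0 c=1
t0.Δ4 clk=1 b=0 a=1 c=1
t1.Δ0 clk=1 b=0 a=1 c=1
t1.Δ1 clk=0 b=0 a=1 c=1

no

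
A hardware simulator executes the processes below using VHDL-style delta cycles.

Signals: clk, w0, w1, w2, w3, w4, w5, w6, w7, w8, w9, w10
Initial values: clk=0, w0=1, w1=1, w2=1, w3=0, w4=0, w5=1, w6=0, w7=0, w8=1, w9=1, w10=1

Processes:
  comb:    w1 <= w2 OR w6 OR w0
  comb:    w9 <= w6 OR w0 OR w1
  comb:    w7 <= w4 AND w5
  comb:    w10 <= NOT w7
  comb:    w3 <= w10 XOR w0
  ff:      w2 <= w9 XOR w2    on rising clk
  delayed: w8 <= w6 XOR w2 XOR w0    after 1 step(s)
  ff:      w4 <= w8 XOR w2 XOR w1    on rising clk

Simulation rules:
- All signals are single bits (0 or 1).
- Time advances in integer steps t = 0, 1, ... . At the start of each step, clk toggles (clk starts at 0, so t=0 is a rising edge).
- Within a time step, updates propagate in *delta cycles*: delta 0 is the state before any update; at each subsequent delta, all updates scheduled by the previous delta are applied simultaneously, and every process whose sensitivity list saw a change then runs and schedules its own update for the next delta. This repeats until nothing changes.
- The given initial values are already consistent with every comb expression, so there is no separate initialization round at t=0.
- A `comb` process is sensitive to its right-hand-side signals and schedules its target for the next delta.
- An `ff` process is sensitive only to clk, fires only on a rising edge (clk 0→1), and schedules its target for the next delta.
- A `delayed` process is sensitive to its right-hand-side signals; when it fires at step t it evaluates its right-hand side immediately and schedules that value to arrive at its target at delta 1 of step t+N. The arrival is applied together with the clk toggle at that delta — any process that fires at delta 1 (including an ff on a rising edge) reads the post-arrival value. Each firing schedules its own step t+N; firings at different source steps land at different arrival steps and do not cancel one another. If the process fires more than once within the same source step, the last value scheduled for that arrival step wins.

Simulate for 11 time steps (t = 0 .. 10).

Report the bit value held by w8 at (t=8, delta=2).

t0.Δ0 w5=1 clk=0 w4=0 w10=1 w0=1 w8=1 w3=0 w7=0 w2=1 w1=1 w6=0 w9=1
t0.Δ1 w5=1 clk=1 w4=0 w10=1 w0=1 w8=1 w3=0 w7=0 w2=1 w1=1 w6=0 w9=1
t0.Δ2 w5=1 clk=1 w4=1 w10=1 w0=1 w8=1 w3=0 w7=0 w2=0 w1=1 w6=0 w9=1
t0.Δ3 w5=1 clk=1 w4=1 w10=1 w0=1 w8=1 w3=0 w7=1 w2=0 w1=1 w6=0 w9=1
t0.Δ4 w5=1 clk=1 w4=1 w10=0 w0=1 w8=1 w3=0 w7=1 w2=0 w1=1 w6=0 w9=1
t0.Δ5 w5=1 clk=1 w4=1 w10=0 w0=1 w8=1 w3=1 w7=1 w2=0 w1=1 w6=0 w9=1
t1.Δ0 w5=1 clk=1 w4=1 w10=0 w0=1 w8=1 w3=1 w7=1 w2=0 w1=1 w6=0 w9=1
t1.Δ1 w5=1 clk=0 w4=1 w10=0 w0=1 w8=1 w3=1 w7=1 w2=0 w1=1 w6=0 w9=1
t2.Δ0 w5=1 clk=0 w4=1 w10=0 w0=1 w8=1 w3=1 w7=1 w2=0 w1=1 w6=0 w9=1
t2.Δ1 w5=1 clk=1 w4=1 w10=0 w0=1 w8=1 w3=1 w7=1 w2=0 w1=1 w6=0 w9=1
t2.Δ2 w5=1 clk=1 w4=0 w10=0 w0=1 w8=1 w3=1 w7=1 w2=1 w1=1 w6=0 w9=1
t2.Δ3 w5=1 clk=1 w4=0 w10=0 w0=1 w8=1 w3=1 w7=0 w2=1 w1=1 w6=0 w9=1
t2.Δ4 w5=1 clk=1 w4=0 w10=1 w0=1 w8=1 w3=1 w7=0 w2=1 w1=1 w6=0 w9=1
t2.Δ5 w5=1 clk=1 w4=0 w10=1 w0=1 w8=1 w3=0 w7=0 w2=1 w1=1 w6=0 w9=1
t3.Δ0 w5=1 clk=1 w4=0 w10=1 w0=1 w8=1 w3=0 w7=0 w2=1 w1=1 w6=0 w9=1
t3.Δ1 w5=1 clk=0 w4=0 w10=1 w0=1 w8=0 w3=0 w7=0 w2=1 w1=1 w6=0 w9=1
t4.Δ0 w5=1 clk=0 w4=0 w10=1 w0=1 w8=0 w3=0 w7=0 w2=1 w1=1 w6=0 w9=1
t4.Δ1 w5=1 clk=1 w4=0 w10=1 w0=1 w8=0 w3=0 w7=0 w2=1 w1=1 w6=0 w9=1
t4.Δ2 w5=1 clk=1 w4=0 w10=1 w0=1 w8=0 w3=0 w7=0 w2=0 w1=1 w6=0 w9=1
t5.Δ0 w5=1 clk=1 w4=0 w10=1 w0=1 w8=0 w3=0 w7=0 w2=0 w1=1 w6=0 w9=1
t5.Δ1 w5=1 clk=0 w4=0 w10=1 w0=1 w8=1 w3=0 w7=0 w2=0 w1=1 w6=0 w9=1
t6.Δ0 w5=1 clk=0 w4=0 w10=1 w0=1 w8=1 w3=0 w7=0 w2=0 w1=1 w6=0 w9=1
t6.Δ1 w5=1 clk=1 w4=0 w10=1 w0=1 w8=1 w3=0 w7=0 w2=0 w1=1 w6=0 w9=1
t6.Δ2 w5=1 clk=1 w4=0 w10=1 w0=1 w8=1 w3=0 w7=0 w2=1 w1=1 w6=0 w9=1
t7.Δ0 w5=1 clk=1 w4=0 w10=1 w0=1 w8=1 w3=0 w7=0 w2=1 w1=1 w6=0 w9=1
t7.Δ1 w5=1 clk=0 w4=0 w10=1 w0=1 w8=0 w3=0 w7=0 w2=1 w1=1 w6=0 w9=1
t8.Δ0 w5=1 clk=0 w4=0 w10=1 w0=1 w8=0 w3=0 w7=0 w2=1 w1=1 w6=0 w9=1
t8.Δ1 w5=1 clk=1 w4=0 w10=1 w0=1 w8=0 w3=0 w7=0 w2=1 w1=1 w6=0 w9=1
t8.Δ2 w5=1 clk=1 w4=0 w10=1 w0=1 w8=0 w3=0 w7=0 w2=0 w1=1 w6=0 w9=1
t9.Δ0 w5=1 clk=1 w4=0 w10=1 w0=1 w8=0 w3=0 w7=0 w2=0 w1=1 w6=0 w9=1
t9.Δ1 w5=1 clk=0 w4=0 w10=1 w0=1 w8=1 w3=0 w7=0 w2=0 w1=1 w6=0 w9=1
t10.Δ0 w5=1 clk=0 w4=0 w10=1 w0=1 w8=1 w3=0 w7=0 w2=0 w1=1 w6=0 w9=1
t10.Δ1 w5=1 clk=1 w4=0 w10=1 w0=1 w8=1 w3=0 w7=0 w2=0 w1=1 w6=0 w9=1
t10.Δ2 w5=1 clk=1 w4=0 w10=1 w0=1 w8=1 w3=0 w7=0 w2=1 w1=1 w6=0 w9=1

0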